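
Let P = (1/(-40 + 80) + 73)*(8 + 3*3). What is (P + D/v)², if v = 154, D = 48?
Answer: 14627175053401/9486400 ≈ 1.5419e+6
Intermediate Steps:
P = 49657/40 (P = (1/40 + 73)*(8 + 9) = (1/40 + 73)*17 = (2921/40)*17 = 49657/40 ≈ 1241.4)
(P + D/v)² = (49657/40 + 48/154)² = (49657/40 + 48*(1/154))² = (49657/40 + 24/77)² = (3824549/3080)² = 14627175053401/9486400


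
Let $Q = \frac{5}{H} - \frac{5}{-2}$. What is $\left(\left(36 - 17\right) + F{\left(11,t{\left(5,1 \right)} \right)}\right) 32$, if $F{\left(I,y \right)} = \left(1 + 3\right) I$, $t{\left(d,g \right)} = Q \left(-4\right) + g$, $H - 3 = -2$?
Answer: $2016$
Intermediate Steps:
$H = 1$ ($H = 3 - 2 = 1$)
$Q = \frac{15}{2}$ ($Q = \frac{5}{1} - \frac{5}{-2} = 5 \cdot 1 - - \frac{5}{2} = 5 + \frac{5}{2} = \frac{15}{2} \approx 7.5$)
$t{\left(d,g \right)} = -30 + g$ ($t{\left(d,g \right)} = \frac{15}{2} \left(-4\right) + g = -30 + g$)
$F{\left(I,y \right)} = 4 I$
$\left(\left(36 - 17\right) + F{\left(11,t{\left(5,1 \right)} \right)}\right) 32 = \left(\left(36 - 17\right) + 4 \cdot 11\right) 32 = \left(19 + 44\right) 32 = 63 \cdot 32 = 2016$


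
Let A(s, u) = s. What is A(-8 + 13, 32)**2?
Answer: 25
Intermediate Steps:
A(-8 + 13, 32)**2 = (-8 + 13)**2 = 5**2 = 25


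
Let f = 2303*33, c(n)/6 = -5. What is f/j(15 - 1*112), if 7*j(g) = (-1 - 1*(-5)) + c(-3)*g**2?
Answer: -531993/282266 ≈ -1.8847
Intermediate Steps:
c(n) = -30 (c(n) = 6*(-5) = -30)
f = 75999
j(g) = 4/7 - 30*g**2/7 (j(g) = ((-1 - 1*(-5)) - 30*g**2)/7 = ((-1 + 5) - 30*g**2)/7 = (4 - 30*g**2)/7 = 4/7 - 30*g**2/7)
f/j(15 - 1*112) = 75999/(4/7 - 30*(15 - 1*112)**2/7) = 75999/(4/7 - 30*(15 - 112)**2/7) = 75999/(4/7 - 30/7*(-97)**2) = 75999/(4/7 - 30/7*9409) = 75999/(4/7 - 282270/7) = 75999/(-282266/7) = 75999*(-7/282266) = -531993/282266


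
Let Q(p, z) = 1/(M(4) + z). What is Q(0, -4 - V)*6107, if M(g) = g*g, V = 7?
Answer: 6107/5 ≈ 1221.4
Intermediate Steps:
M(g) = g²
Q(p, z) = 1/(16 + z) (Q(p, z) = 1/(4² + z) = 1/(16 + z))
Q(0, -4 - V)*6107 = 6107/(16 + (-4 - 1*7)) = 6107/(16 + (-4 - 7)) = 6107/(16 - 11) = 6107/5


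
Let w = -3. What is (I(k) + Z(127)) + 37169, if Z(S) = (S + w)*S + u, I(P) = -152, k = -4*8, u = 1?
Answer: 52766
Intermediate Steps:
k = -32
Z(S) = 1 + S*(-3 + S) (Z(S) = (S - 3)*S + 1 = (-3 + S)*S + 1 = S*(-3 + S) + 1 = 1 + S*(-3 + S))
(I(k) + Z(127)) + 37169 = (-152 + (1 + 127**2 - 3*127)) + 37169 = (-152 + (1 + 16129 - 381)) + 37169 = (-152 + 15749) + 37169 = 15597 + 37169 = 52766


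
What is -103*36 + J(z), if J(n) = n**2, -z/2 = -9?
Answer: -3384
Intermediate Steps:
z = 18 (z = -2*(-9) = 18)
-103*36 + J(z) = -103*36 + 18**2 = -3708 + 324 = -3384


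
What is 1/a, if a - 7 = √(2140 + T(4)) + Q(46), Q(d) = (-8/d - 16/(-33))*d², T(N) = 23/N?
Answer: 2896476/1916634109 - 2178*√8583/1916634109 ≈ 0.0014060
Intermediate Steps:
Q(d) = d²*(16/33 - 8/d) (Q(d) = (-8/d - 16*(-1/33))*d² = (-8/d + 16/33)*d² = (16/33 - 8/d)*d² = d²*(16/33 - 8/d))
a = 21943/33 + √8583/2 (a = 7 + (√(2140 + 23/4) + (8/33)*46*(-33 + 2*46)) = 7 + (√(2140 + 23*(¼)) + (8/33)*46*(-33 + 92)) = 7 + (√(2140 + 23/4) + (8/33)*46*59) = 7 + (√(8583/4) + 21712/33) = 7 + (√8583/2 + 21712/33) = 7 + (21712/33 + √8583/2) = 21943/33 + √8583/2 ≈ 711.26)
1/a = 1/(21943/33 + √8583/2)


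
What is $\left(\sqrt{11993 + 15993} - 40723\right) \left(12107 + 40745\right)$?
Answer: $-2152291996 + 52852 \sqrt{27986} \approx -2.1435 \cdot 10^{9}$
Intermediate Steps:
$\left(\sqrt{11993 + 15993} - 40723\right) \left(12107 + 40745\right) = \left(\sqrt{27986} - 40723\right) 52852 = \left(-40723 + \sqrt{27986}\right) 52852 = -2152291996 + 52852 \sqrt{27986}$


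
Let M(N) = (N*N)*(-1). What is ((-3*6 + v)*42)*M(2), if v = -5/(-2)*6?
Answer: 504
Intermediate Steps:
M(N) = -N² (M(N) = N²*(-1) = -N²)
v = 15 (v = -5*(-½)*6 = (5/2)*6 = 15)
((-3*6 + v)*42)*M(2) = ((-3*6 + 15)*42)*(-1*2²) = ((-18 + 15)*42)*(-1*4) = -3*42*(-4) = -126*(-4) = 504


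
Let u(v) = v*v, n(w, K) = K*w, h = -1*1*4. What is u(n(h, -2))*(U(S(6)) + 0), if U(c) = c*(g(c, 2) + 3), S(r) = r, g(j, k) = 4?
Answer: 2688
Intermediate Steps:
h = -4 (h = -1*4 = -4)
U(c) = 7*c (U(c) = c*(4 + 3) = c*7 = 7*c)
u(v) = v²
u(n(h, -2))*(U(S(6)) + 0) = (-2*(-4))²*(7*6 + 0) = 8²*(42 + 0) = 64*42 = 2688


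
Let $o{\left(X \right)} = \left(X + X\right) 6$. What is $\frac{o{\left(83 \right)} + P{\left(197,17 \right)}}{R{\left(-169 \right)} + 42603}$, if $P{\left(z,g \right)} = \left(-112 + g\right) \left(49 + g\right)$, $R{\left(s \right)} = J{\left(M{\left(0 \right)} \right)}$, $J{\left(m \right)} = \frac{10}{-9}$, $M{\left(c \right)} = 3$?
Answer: $- \frac{47466}{383417} \approx -0.1238$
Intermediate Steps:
$o{\left(X \right)} = 12 X$ ($o{\left(X \right)} = 2 X 6 = 12 X$)
$J{\left(m \right)} = - \frac{10}{9}$ ($J{\left(m \right)} = 10 \left(- \frac{1}{9}\right) = - \frac{10}{9}$)
$R{\left(s \right)} = - \frac{10}{9}$
$\frac{o{\left(83 \right)} + P{\left(197,17 \right)}}{R{\left(-169 \right)} + 42603} = \frac{12 \cdot 83 - \left(6559 - 289\right)}{- \frac{10}{9} + 42603} = \frac{996 - 6270}{\frac{383417}{9}} = \left(996 - 6270\right) \frac{9}{383417} = \left(-5274\right) \frac{9}{383417} = - \frac{47466}{383417}$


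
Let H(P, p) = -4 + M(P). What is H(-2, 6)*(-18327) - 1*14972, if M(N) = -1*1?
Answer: 76663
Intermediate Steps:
M(N) = -1
H(P, p) = -5 (H(P, p) = -4 - 1 = -5)
H(-2, 6)*(-18327) - 1*14972 = -5*(-18327) - 1*14972 = 91635 - 14972 = 76663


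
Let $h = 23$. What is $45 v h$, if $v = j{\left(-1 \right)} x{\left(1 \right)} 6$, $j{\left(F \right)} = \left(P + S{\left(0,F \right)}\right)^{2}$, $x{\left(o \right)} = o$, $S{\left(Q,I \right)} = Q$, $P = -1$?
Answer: $6210$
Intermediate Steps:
$j{\left(F \right)} = 1$ ($j{\left(F \right)} = \left(-1 + 0\right)^{2} = \left(-1\right)^{2} = 1$)
$v = 6$ ($v = 1 \cdot 1 \cdot 6 = 1 \cdot 6 = 6$)
$45 v h = 45 \cdot 6 \cdot 23 = 270 \cdot 23 = 6210$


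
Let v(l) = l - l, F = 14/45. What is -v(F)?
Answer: 0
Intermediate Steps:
F = 14/45 (F = 14*(1/45) = 14/45 ≈ 0.31111)
v(l) = 0
-v(F) = -1*0 = 0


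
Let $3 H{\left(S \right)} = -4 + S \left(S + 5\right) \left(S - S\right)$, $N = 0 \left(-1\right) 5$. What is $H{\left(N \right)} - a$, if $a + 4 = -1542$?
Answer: $\frac{4634}{3} \approx 1544.7$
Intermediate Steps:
$a = -1546$ ($a = -4 - 1542 = -1546$)
$N = 0$ ($N = 0 \cdot 5 = 0$)
$H{\left(S \right)} = - \frac{4}{3}$ ($H{\left(S \right)} = \frac{-4 + S \left(S + 5\right) \left(S - S\right)}{3} = \frac{-4 + S \left(5 + S\right) 0}{3} = \frac{-4 + 0}{3} = \frac{1}{3} \left(-4\right) = - \frac{4}{3}$)
$H{\left(N \right)} - a = - \frac{4}{3} - -1546 = - \frac{4}{3} + 1546 = \frac{4634}{3}$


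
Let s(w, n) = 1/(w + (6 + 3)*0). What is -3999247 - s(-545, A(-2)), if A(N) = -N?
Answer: -2179589614/545 ≈ -3.9992e+6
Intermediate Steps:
s(w, n) = 1/w (s(w, n) = 1/(w + 9*0) = 1/(w + 0) = 1/w)
-3999247 - s(-545, A(-2)) = -3999247 - 1/(-545) = -3999247 - 1*(-1/545) = -3999247 + 1/545 = -2179589614/545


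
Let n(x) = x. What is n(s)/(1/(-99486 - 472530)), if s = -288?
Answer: 164740608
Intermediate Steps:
n(s)/(1/(-99486 - 472530)) = -288/(1/(-99486 - 472530)) = -288/(1/(-572016)) = -288/(-1/572016) = -288*(-572016) = 164740608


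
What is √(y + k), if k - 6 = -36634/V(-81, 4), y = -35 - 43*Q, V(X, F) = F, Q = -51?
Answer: I*√27978/2 ≈ 83.633*I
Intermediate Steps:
y = 2158 (y = -35 - 43*(-51) = -35 + 2193 = 2158)
k = -18305/2 (k = 6 - 36634/4 = 6 - 36634*¼ = 6 - 18317/2 = -18305/2 ≈ -9152.5)
√(y + k) = √(2158 - 18305/2) = √(-13989/2) = I*√27978/2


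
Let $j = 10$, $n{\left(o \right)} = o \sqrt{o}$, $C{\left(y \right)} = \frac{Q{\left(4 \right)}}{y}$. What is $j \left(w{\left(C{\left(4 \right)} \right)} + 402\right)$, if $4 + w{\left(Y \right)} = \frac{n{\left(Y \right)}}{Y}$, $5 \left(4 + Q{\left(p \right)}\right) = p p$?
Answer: $3980 + 2 i \sqrt{5} \approx 3980.0 + 4.4721 i$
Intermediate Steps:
$Q{\left(p \right)} = -4 + \frac{p^{2}}{5}$ ($Q{\left(p \right)} = -4 + \frac{p p}{5} = -4 + \frac{p^{2}}{5}$)
$C{\left(y \right)} = - \frac{4}{5 y}$ ($C{\left(y \right)} = \frac{-4 + \frac{4^{2}}{5}}{y} = \frac{-4 + \frac{1}{5} \cdot 16}{y} = \frac{-4 + \frac{16}{5}}{y} = - \frac{4}{5 y}$)
$n{\left(o \right)} = o^{\frac{3}{2}}$
$w{\left(Y \right)} = -4 + \sqrt{Y}$ ($w{\left(Y \right)} = -4 + \frac{Y^{\frac{3}{2}}}{Y} = -4 + \sqrt{Y}$)
$j \left(w{\left(C{\left(4 \right)} \right)} + 402\right) = 10 \left(\left(-4 + \sqrt{- \frac{4}{5 \cdot 4}}\right) + 402\right) = 10 \left(\left(-4 + \sqrt{\left(- \frac{4}{5}\right) \frac{1}{4}}\right) + 402\right) = 10 \left(\left(-4 + \sqrt{- \frac{1}{5}}\right) + 402\right) = 10 \left(\left(-4 + \frac{i \sqrt{5}}{5}\right) + 402\right) = 10 \left(398 + \frac{i \sqrt{5}}{5}\right) = 3980 + 2 i \sqrt{5}$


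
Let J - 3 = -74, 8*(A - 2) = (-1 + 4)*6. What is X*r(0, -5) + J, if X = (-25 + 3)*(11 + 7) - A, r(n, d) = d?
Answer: 7721/4 ≈ 1930.3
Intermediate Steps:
A = 17/4 (A = 2 + ((-1 + 4)*6)/8 = 2 + (3*6)/8 = 2 + (⅛)*18 = 2 + 9/4 = 17/4 ≈ 4.2500)
J = -71 (J = 3 - 74 = -71)
X = -1601/4 (X = (-25 + 3)*(11 + 7) - 1*17/4 = -22*18 - 17/4 = -396 - 17/4 = -1601/4 ≈ -400.25)
X*r(0, -5) + J = -1601/4*(-5) - 71 = 8005/4 - 71 = 7721/4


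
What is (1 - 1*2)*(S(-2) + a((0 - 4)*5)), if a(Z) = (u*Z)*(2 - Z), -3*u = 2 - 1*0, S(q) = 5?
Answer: -895/3 ≈ -298.33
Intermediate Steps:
u = -⅔ (u = -(2 - 1*0)/3 = -(2 + 0)/3 = -⅓*2 = -⅔ ≈ -0.66667)
a(Z) = -2*Z*(2 - Z)/3 (a(Z) = (-2*Z/3)*(2 - Z) = -2*Z*(2 - Z)/3)
(1 - 1*2)*(S(-2) + a((0 - 4)*5)) = (1 - 1*2)*(5 + 2*((0 - 4)*5)*(-2 + (0 - 4)*5)/3) = (1 - 2)*(5 + 2*(-4*5)*(-2 - 4*5)/3) = -(5 + (⅔)*(-20)*(-2 - 20)) = -(5 + (⅔)*(-20)*(-22)) = -(5 + 880/3) = -1*895/3 = -895/3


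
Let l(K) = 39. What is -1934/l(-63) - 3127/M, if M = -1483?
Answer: -2746169/57837 ≈ -47.481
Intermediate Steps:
-1934/l(-63) - 3127/M = -1934/39 - 3127/(-1483) = -1934*1/39 - 3127*(-1/1483) = -1934/39 + 3127/1483 = -2746169/57837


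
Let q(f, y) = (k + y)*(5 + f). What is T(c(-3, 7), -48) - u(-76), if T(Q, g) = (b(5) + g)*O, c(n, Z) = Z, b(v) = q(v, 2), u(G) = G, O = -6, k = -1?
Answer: 304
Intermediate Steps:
q(f, y) = (-1 + y)*(5 + f)
b(v) = 5 + v (b(v) = -5 - v + 5*2 + v*2 = -5 - v + 10 + 2*v = 5 + v)
T(Q, g) = -60 - 6*g (T(Q, g) = ((5 + 5) + g)*(-6) = (10 + g)*(-6) = -60 - 6*g)
T(c(-3, 7), -48) - u(-76) = (-60 - 6*(-48)) - 1*(-76) = (-60 + 288) + 76 = 228 + 76 = 304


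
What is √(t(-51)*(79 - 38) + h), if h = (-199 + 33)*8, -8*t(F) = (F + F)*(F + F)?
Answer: I*√218594/2 ≈ 233.77*I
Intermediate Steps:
t(F) = -F²/2 (t(F) = -(F + F)*(F + F)/8 = -2*F*2*F/8 = -F²/2)
h = -1328 (h = -166*8 = -1328)
√(t(-51)*(79 - 38) + h) = √((-½*(-51)²)*(79 - 38) - 1328) = √(-½*2601*41 - 1328) = √(-2601/2*41 - 1328) = √(-106641/2 - 1328) = √(-109297/2) = I*√218594/2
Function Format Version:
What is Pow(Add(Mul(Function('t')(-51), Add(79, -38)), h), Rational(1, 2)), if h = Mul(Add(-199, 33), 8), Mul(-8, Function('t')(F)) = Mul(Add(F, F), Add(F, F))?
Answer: Mul(Rational(1, 2), I, Pow(218594, Rational(1, 2))) ≈ Mul(233.77, I)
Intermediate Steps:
Function('t')(F) = Mul(Rational(-1, 2), Pow(F, 2)) (Function('t')(F) = Mul(Rational(-1, 8), Mul(Add(F, F), Add(F, F))) = Mul(Rational(-1, 8), Mul(Mul(2, F), Mul(2, F))) = Mul(Rational(-1, 8), Mul(4, Pow(F, 2))) = Mul(Rational(-1, 2), Pow(F, 2)))
h = -1328 (h = Mul(-166, 8) = -1328)
Pow(Add(Mul(Function('t')(-51), Add(79, -38)), h), Rational(1, 2)) = Pow(Add(Mul(Mul(Rational(-1, 2), Pow(-51, 2)), Add(79, -38)), -1328), Rational(1, 2)) = Pow(Add(Mul(Mul(Rational(-1, 2), 2601), 41), -1328), Rational(1, 2)) = Pow(Add(Mul(Rational(-2601, 2), 41), -1328), Rational(1, 2)) = Pow(Add(Rational(-106641, 2), -1328), Rational(1, 2)) = Pow(Rational(-109297, 2), Rational(1, 2)) = Mul(Rational(1, 2), I, Pow(218594, Rational(1, 2)))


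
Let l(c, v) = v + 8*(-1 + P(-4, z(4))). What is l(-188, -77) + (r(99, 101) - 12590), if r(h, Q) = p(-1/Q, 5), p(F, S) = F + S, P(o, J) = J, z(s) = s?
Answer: -1276439/101 ≈ -12638.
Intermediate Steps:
r(h, Q) = 5 - 1/Q (r(h, Q) = -1/Q + 5 = 5 - 1/Q)
l(c, v) = 24 + v (l(c, v) = v + 8*(-1 + 4) = v + 8*3 = v + 24 = 24 + v)
l(-188, -77) + (r(99, 101) - 12590) = (24 - 77) + ((5 - 1/101) - 12590) = -53 + ((5 - 1*1/101) - 12590) = -53 + ((5 - 1/101) - 12590) = -53 + (504/101 - 12590) = -53 - 1271086/101 = -1276439/101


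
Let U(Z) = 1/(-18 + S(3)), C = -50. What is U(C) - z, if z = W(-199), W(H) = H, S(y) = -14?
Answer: 6367/32 ≈ 198.97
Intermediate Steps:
U(Z) = -1/32 (U(Z) = 1/(-18 - 14) = 1/(-32) = -1/32)
z = -199
U(C) - z = -1/32 - 1*(-199) = -1/32 + 199 = 6367/32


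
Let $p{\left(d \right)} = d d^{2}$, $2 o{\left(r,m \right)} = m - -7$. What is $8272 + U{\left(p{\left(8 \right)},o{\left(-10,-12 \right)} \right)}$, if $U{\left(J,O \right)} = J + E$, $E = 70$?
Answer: $8854$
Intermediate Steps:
$o{\left(r,m \right)} = \frac{7}{2} + \frac{m}{2}$ ($o{\left(r,m \right)} = \frac{m - -7}{2} = \frac{m + 7}{2} = \frac{7 + m}{2} = \frac{7}{2} + \frac{m}{2}$)
$p{\left(d \right)} = d^{3}$
$U{\left(J,O \right)} = 70 + J$ ($U{\left(J,O \right)} = J + 70 = 70 + J$)
$8272 + U{\left(p{\left(8 \right)},o{\left(-10,-12 \right)} \right)} = 8272 + \left(70 + 8^{3}\right) = 8272 + \left(70 + 512\right) = 8272 + 582 = 8854$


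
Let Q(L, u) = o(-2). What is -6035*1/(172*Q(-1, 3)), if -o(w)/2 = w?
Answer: -6035/688 ≈ -8.7718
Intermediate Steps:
o(w) = -2*w
Q(L, u) = 4 (Q(L, u) = -2*(-2) = 4)
-6035*1/(172*Q(-1, 3)) = -6035/(172*4) = -6035/688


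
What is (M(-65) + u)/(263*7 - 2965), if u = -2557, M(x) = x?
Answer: 1311/562 ≈ 2.3327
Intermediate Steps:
(M(-65) + u)/(263*7 - 2965) = (-65 - 2557)/(263*7 - 2965) = -2622/(1841 - 2965) = -2622/(-1124) = -2622*(-1/1124) = 1311/562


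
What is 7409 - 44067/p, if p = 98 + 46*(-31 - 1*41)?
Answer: 23856593/3214 ≈ 7422.7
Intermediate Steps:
p = -3214 (p = 98 + 46*(-31 - 41) = 98 + 46*(-72) = 98 - 3312 = -3214)
7409 - 44067/p = 7409 - 44067/(-3214) = 7409 - 44067*(-1/3214) = 7409 + 44067/3214 = 23856593/3214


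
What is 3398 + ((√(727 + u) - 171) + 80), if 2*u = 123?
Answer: 3307 + √3154/2 ≈ 3335.1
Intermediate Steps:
u = 123/2 (u = (½)*123 = 123/2 ≈ 61.500)
3398 + ((√(727 + u) - 171) + 80) = 3398 + ((√(727 + 123/2) - 171) + 80) = 3398 + ((√(1577/2) - 171) + 80) = 3398 + ((√3154/2 - 171) + 80) = 3398 + ((-171 + √3154/2) + 80) = 3398 + (-91 + √3154/2) = 3307 + √3154/2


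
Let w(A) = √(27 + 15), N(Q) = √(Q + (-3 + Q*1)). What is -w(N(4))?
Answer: -√42 ≈ -6.4807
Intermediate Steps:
N(Q) = √(-3 + 2*Q) (N(Q) = √(Q + (-3 + Q)) = √(-3 + 2*Q))
w(A) = √42
-w(N(4)) = -√42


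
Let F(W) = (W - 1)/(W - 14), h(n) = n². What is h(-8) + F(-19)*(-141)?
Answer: -236/11 ≈ -21.455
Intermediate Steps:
F(W) = (-1 + W)/(-14 + W)
h(-8) + F(-19)*(-141) = (-8)² + ((-1 - 19)/(-14 - 19))*(-141) = 64 + (-20/(-33))*(-141) = 64 - 1/33*(-20)*(-141) = 64 + (20/33)*(-141) = 64 - 940/11 = -236/11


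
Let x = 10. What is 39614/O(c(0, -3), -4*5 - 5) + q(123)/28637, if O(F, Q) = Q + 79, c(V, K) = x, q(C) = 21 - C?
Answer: 567210305/773199 ≈ 733.59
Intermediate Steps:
c(V, K) = 10
O(F, Q) = 79 + Q
39614/O(c(0, -3), -4*5 - 5) + q(123)/28637 = 39614/(79 + (-4*5 - 5)) + (21 - 1*123)/28637 = 39614/(79 + (-20 - 5)) + (21 - 123)*(1/28637) = 39614/(79 - 25) - 102*1/28637 = 39614/54 - 102/28637 = 39614*(1/54) - 102/28637 = 19807/27 - 102/28637 = 567210305/773199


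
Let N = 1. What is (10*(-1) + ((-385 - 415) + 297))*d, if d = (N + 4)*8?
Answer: -20520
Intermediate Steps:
d = 40 (d = (1 + 4)*8 = 5*8 = 40)
(10*(-1) + ((-385 - 415) + 297))*d = (10*(-1) + ((-385 - 415) + 297))*40 = (-10 + (-800 + 297))*40 = (-10 - 503)*40 = -513*40 = -20520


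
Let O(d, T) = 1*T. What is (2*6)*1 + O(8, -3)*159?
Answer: -465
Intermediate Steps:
O(d, T) = T
(2*6)*1 + O(8, -3)*159 = (2*6)*1 - 3*159 = 12*1 - 477 = 12 - 477 = -465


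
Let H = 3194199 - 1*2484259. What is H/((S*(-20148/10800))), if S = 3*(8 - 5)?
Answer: -70994000/1679 ≈ -42284.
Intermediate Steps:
S = 9 (S = 3*3 = 9)
H = 709940 (H = 3194199 - 2484259 = 709940)
H/((S*(-20148/10800))) = 709940/((9*(-20148/10800))) = 709940/((9*(-20148*1/10800))) = 709940/((9*(-1679/900))) = 709940/(-1679/100) = 709940*(-100/1679) = -70994000/1679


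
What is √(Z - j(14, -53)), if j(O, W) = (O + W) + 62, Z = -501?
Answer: 2*I*√131 ≈ 22.891*I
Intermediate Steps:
j(O, W) = 62 + O + W
√(Z - j(14, -53)) = √(-501 - (62 + 14 - 53)) = √(-501 - 1*23) = √(-501 - 23) = √(-524) = 2*I*√131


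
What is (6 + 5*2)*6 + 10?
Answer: 106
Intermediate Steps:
(6 + 5*2)*6 + 10 = (6 + 10)*6 + 10 = 16*6 + 10 = 96 + 10 = 106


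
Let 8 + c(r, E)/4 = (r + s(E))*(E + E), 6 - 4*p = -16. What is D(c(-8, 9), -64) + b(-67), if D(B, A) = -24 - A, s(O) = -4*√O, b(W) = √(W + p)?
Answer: 40 + I*√246/2 ≈ 40.0 + 7.8422*I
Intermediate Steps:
p = 11/2 (p = 3/2 - ¼*(-16) = 3/2 + 4 = 11/2 ≈ 5.5000)
b(W) = √(11/2 + W) (b(W) = √(W + 11/2) = √(11/2 + W))
c(r, E) = -32 + 8*E*(r - 4*√E) (c(r, E) = -32 + 4*((r - 4*√E)*(E + E)) = -32 + 4*((r - 4*√E)*(2*E)) = -32 + 4*(2*E*(r - 4*√E)) = -32 + 8*E*(r - 4*√E))
D(c(-8, 9), -64) + b(-67) = (-24 - 1*(-64)) + √(22 + 4*(-67))/2 = (-24 + 64) + √(22 - 268)/2 = 40 + √(-246)/2 = 40 + (I*√246)/2 = 40 + I*√246/2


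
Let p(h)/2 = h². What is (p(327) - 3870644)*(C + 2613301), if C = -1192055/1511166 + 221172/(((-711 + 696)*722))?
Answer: -13033013333812502256359/1363827315 ≈ -9.5562e+12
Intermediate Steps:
p(h) = 2*h²
C = -57856260367/2727654630 (C = -1192055*1/1511166 + 221172/((-15*722)) = -1192055/1511166 + 221172/(-10830) = -1192055/1511166 + 221172*(-1/10830) = -1192055/1511166 - 36862/1805 = -57856260367/2727654630 ≈ -21.211)
(p(327) - 3870644)*(C + 2613301) = (2*327² - 3870644)*(-57856260367/2727654630 + 2613301) = (2*106929 - 3870644)*(7128124715973263/2727654630) = (213858 - 3870644)*(7128124715973263/2727654630) = -3656786*7128124715973263/2727654630 = -13033013333812502256359/1363827315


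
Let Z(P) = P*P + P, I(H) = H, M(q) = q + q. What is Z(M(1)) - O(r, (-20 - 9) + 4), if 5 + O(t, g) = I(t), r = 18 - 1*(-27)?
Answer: -34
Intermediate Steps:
M(q) = 2*q
r = 45 (r = 18 + 27 = 45)
Z(P) = P + P² (Z(P) = P² + P = P + P²)
O(t, g) = -5 + t
Z(M(1)) - O(r, (-20 - 9) + 4) = (2*1)*(1 + 2*1) - (-5 + 45) = 2*(1 + 2) - 1*40 = 2*3 - 40 = 6 - 40 = -34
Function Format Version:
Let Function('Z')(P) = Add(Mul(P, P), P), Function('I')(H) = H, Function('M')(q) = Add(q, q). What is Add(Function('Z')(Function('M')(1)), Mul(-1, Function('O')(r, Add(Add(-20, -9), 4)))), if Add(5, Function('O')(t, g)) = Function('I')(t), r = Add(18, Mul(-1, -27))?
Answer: -34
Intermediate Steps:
Function('M')(q) = Mul(2, q)
r = 45 (r = Add(18, 27) = 45)
Function('Z')(P) = Add(P, Pow(P, 2)) (Function('Z')(P) = Add(Pow(P, 2), P) = Add(P, Pow(P, 2)))
Function('O')(t, g) = Add(-5, t)
Add(Function('Z')(Function('M')(1)), Mul(-1, Function('O')(r, Add(Add(-20, -9), 4)))) = Add(Mul(Mul(2, 1), Add(1, Mul(2, 1))), Mul(-1, Add(-5, 45))) = Add(Mul(2, Add(1, 2)), Mul(-1, 40)) = Add(Mul(2, 3), -40) = Add(6, -40) = -34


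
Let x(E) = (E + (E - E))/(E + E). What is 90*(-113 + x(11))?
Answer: -10125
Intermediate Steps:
x(E) = ½ (x(E) = (E + 0)/((2*E)) = E*(1/(2*E)) = ½)
90*(-113 + x(11)) = 90*(-113 + ½) = 90*(-225/2) = -10125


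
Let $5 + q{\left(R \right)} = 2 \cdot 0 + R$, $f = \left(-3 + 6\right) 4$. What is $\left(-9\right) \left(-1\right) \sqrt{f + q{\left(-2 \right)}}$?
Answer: $9 \sqrt{5} \approx 20.125$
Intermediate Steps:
$f = 12$ ($f = 3 \cdot 4 = 12$)
$q{\left(R \right)} = -5 + R$ ($q{\left(R \right)} = -5 + \left(2 \cdot 0 + R\right) = -5 + \left(0 + R\right) = -5 + R$)
$\left(-9\right) \left(-1\right) \sqrt{f + q{\left(-2 \right)}} = \left(-9\right) \left(-1\right) \sqrt{12 - 7} = 9 \sqrt{12 - 7} = 9 \sqrt{5}$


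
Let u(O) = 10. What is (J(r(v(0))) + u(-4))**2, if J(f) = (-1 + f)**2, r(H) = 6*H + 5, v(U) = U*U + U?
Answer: 676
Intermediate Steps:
v(U) = U + U**2 (v(U) = U**2 + U = U + U**2)
r(H) = 5 + 6*H
(J(r(v(0))) + u(-4))**2 = ((-1 + (5 + 6*(0*(1 + 0))))**2 + 10)**2 = ((-1 + (5 + 6*(0*1)))**2 + 10)**2 = ((-1 + (5 + 6*0))**2 + 10)**2 = ((-1 + (5 + 0))**2 + 10)**2 = ((-1 + 5)**2 + 10)**2 = (4**2 + 10)**2 = (16 + 10)**2 = 26**2 = 676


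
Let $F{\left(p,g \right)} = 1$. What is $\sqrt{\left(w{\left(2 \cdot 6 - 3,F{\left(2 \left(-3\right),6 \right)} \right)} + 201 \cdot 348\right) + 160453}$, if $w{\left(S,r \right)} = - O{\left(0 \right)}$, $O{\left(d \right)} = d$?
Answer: $\sqrt{230401} \approx 480.0$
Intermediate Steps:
$w{\left(S,r \right)} = 0$ ($w{\left(S,r \right)} = \left(-1\right) 0 = 0$)
$\sqrt{\left(w{\left(2 \cdot 6 - 3,F{\left(2 \left(-3\right),6 \right)} \right)} + 201 \cdot 348\right) + 160453} = \sqrt{\left(0 + 201 \cdot 348\right) + 160453} = \sqrt{\left(0 + 69948\right) + 160453} = \sqrt{69948 + 160453} = \sqrt{230401}$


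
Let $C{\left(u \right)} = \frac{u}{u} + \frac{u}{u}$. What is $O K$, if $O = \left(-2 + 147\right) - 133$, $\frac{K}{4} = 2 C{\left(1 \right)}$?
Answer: $192$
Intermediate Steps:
$C{\left(u \right)} = 2$ ($C{\left(u \right)} = 1 + 1 = 2$)
$K = 16$ ($K = 4 \cdot 2 \cdot 2 = 4 \cdot 4 = 16$)
$O = 12$ ($O = 145 - 133 = 12$)
$O K = 12 \cdot 16 = 192$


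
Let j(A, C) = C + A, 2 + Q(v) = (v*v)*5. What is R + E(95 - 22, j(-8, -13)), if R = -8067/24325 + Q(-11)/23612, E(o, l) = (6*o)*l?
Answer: -5283156566229/574361900 ≈ -9198.3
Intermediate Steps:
Q(v) = -2 + 5*v² (Q(v) = -2 + (v*v)*5 = -2 + v²*5 = -2 + 5*v²)
j(A, C) = A + C
E(o, l) = 6*l*o
R = -175810029/574361900 (R = -8067/24325 + (-2 + 5*(-11)²)/23612 = -8067*1/24325 + (-2 + 5*121)*(1/23612) = -8067/24325 + (-2 + 605)*(1/23612) = -8067/24325 + 603*(1/23612) = -8067/24325 + 603/23612 = -175810029/574361900 ≈ -0.30610)
R + E(95 - 22, j(-8, -13)) = -175810029/574361900 + 6*(-8 - 13)*(95 - 22) = -175810029/574361900 + 6*(-21)*73 = -175810029/574361900 - 9198 = -5283156566229/574361900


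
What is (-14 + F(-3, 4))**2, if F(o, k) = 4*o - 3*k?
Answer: 1444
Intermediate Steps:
F(o, k) = -3*k + 4*o
(-14 + F(-3, 4))**2 = (-14 + (-3*4 + 4*(-3)))**2 = (-14 + (-12 - 12))**2 = (-14 - 24)**2 = (-38)**2 = 1444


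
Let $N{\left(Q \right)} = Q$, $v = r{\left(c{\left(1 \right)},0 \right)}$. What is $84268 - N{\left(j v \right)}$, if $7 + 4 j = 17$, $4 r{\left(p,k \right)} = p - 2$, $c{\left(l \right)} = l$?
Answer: $\frac{674149}{8} \approx 84269.0$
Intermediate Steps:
$r{\left(p,k \right)} = - \frac{1}{2} + \frac{p}{4}$ ($r{\left(p,k \right)} = \frac{p - 2}{4} = \frac{-2 + p}{4} = - \frac{1}{2} + \frac{p}{4}$)
$j = \frac{5}{2}$ ($j = - \frac{7}{4} + \frac{1}{4} \cdot 17 = - \frac{7}{4} + \frac{17}{4} = \frac{5}{2} \approx 2.5$)
$v = - \frac{1}{4}$ ($v = - \frac{1}{2} + \frac{1}{4} \cdot 1 = - \frac{1}{2} + \frac{1}{4} = - \frac{1}{4} \approx -0.25$)
$84268 - N{\left(j v \right)} = 84268 - \frac{5}{2} \left(- \frac{1}{4}\right) = 84268 - - \frac{5}{8} = 84268 + \frac{5}{8} = \frac{674149}{8}$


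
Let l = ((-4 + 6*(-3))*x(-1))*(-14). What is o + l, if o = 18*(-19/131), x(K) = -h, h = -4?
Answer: 161050/131 ≈ 1229.4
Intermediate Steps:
x(K) = 4 (x(K) = -1*(-4) = 4)
l = 1232 (l = ((-4 + 6*(-3))*4)*(-14) = ((-4 - 18)*4)*(-14) = -22*4*(-14) = -88*(-14) = 1232)
o = -342/131 (o = 18*(-19*1/131) = 18*(-19/131) = -342/131 ≈ -2.6107)
o + l = -342/131 + 1232 = 161050/131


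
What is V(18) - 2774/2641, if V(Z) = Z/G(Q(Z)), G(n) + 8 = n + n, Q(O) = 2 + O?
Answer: -1085/2224 ≈ -0.48786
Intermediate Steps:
G(n) = -8 + 2*n (G(n) = -8 + (n + n) = -8 + 2*n)
V(Z) = Z/(-4 + 2*Z) (V(Z) = Z/(-8 + 2*(2 + Z)) = Z/(-8 + (4 + 2*Z)) = Z/(-4 + 2*Z))
V(18) - 2774/2641 = (½)*18/(-2 + 18) - 2774/2641 = (½)*18/16 - 2774/2641 = (½)*18*(1/16) - 1*146/139 = 9/16 - 146/139 = -1085/2224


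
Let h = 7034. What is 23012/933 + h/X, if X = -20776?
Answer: 235767295/9692004 ≈ 24.326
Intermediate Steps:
23012/933 + h/X = 23012/933 + 7034/(-20776) = 23012*(1/933) + 7034*(-1/20776) = 23012/933 - 3517/10388 = 235767295/9692004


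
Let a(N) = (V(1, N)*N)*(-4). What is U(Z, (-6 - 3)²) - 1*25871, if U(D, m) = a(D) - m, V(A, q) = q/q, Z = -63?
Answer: -25700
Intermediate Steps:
V(A, q) = 1
a(N) = -4*N (a(N) = (1*N)*(-4) = N*(-4) = -4*N)
U(D, m) = -m - 4*D (U(D, m) = -4*D - m = -m - 4*D)
U(Z, (-6 - 3)²) - 1*25871 = (-(-6 - 3)² - 4*(-63)) - 1*25871 = (-1*(-9)² + 252) - 25871 = (-1*81 + 252) - 25871 = (-81 + 252) - 25871 = 171 - 25871 = -25700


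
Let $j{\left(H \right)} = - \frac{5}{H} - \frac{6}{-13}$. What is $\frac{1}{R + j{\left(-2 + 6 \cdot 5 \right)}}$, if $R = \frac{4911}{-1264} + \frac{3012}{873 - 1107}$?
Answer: $- \frac{345072}{5684755} \approx -0.060701$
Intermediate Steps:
$j{\left(H \right)} = \frac{6}{13} - \frac{5}{H}$ ($j{\left(H \right)} = - \frac{5}{H} - - \frac{6}{13} = - \frac{5}{H} + \frac{6}{13} = \frac{6}{13} - \frac{5}{H}$)
$R = - \frac{826057}{49296}$ ($R = 4911 \left(- \frac{1}{1264}\right) + \frac{3012}{-234} = - \frac{4911}{1264} + 3012 \left(- \frac{1}{234}\right) = - \frac{4911}{1264} - \frac{502}{39} = - \frac{826057}{49296} \approx -16.757$)
$\frac{1}{R + j{\left(-2 + 6 \cdot 5 \right)}} = \frac{1}{- \frac{826057}{49296} + \left(\frac{6}{13} - \frac{5}{-2 + 6 \cdot 5}\right)} = \frac{1}{- \frac{826057}{49296} + \left(\frac{6}{13} - \frac{5}{-2 + 30}\right)} = \frac{1}{- \frac{826057}{49296} + \left(\frac{6}{13} - \frac{5}{28}\right)} = \frac{1}{- \frac{826057}{49296} + \frac{103}{364}} = \frac{1}{- \frac{5684755}{345072}} = - \frac{345072}{5684755}$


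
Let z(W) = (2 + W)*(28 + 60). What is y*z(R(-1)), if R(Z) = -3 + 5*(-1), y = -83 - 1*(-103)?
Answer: -10560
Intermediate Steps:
y = 20 (y = -83 + 103 = 20)
R(Z) = -8 (R(Z) = -3 - 5 = -8)
z(W) = 176 + 88*W (z(W) = (2 + W)*88 = 176 + 88*W)
y*z(R(-1)) = 20*(176 + 88*(-8)) = 20*(176 - 704) = 20*(-528) = -10560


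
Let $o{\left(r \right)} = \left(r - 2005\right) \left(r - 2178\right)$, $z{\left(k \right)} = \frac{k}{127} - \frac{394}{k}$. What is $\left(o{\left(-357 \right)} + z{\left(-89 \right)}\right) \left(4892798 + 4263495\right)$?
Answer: $\frac{619685788470917211}{11303} \approx 5.4825 \cdot 10^{13}$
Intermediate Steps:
$z{\left(k \right)} = - \frac{394}{k} + \frac{k}{127}$ ($z{\left(k \right)} = k \frac{1}{127} - \frac{394}{k} = \frac{k}{127} - \frac{394}{k} = - \frac{394}{k} + \frac{k}{127}$)
$o{\left(r \right)} = \left(-2178 + r\right) \left(-2005 + r\right)$ ($o{\left(r \right)} = \left(-2005 + r\right) \left(-2178 + r\right) = \left(-2178 + r\right) \left(-2005 + r\right)$)
$\left(o{\left(-357 \right)} + z{\left(-89 \right)}\right) \left(4892798 + 4263495\right) = \left(\left(4366890 + \left(-357\right)^{2} - -1493331\right) + \left(- \frac{394}{-89} + \frac{1}{127} \left(-89\right)\right)\right) \left(4892798 + 4263495\right) = \left(\left(4366890 + 127449 + 1493331\right) - - \frac{42117}{11303}\right) 9156293 = \left(5987670 + \left(\frac{394}{89} - \frac{89}{127}\right)\right) 9156293 = \left(5987670 + \frac{42117}{11303}\right) 9156293 = \frac{67678676127}{11303} \cdot 9156293 = \frac{619685788470917211}{11303}$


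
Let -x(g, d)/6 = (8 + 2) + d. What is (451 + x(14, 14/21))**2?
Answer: 149769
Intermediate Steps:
x(g, d) = -60 - 6*d (x(g, d) = -6*((8 + 2) + d) = -6*(10 + d) = -60 - 6*d)
(451 + x(14, 14/21))**2 = (451 + (-60 - 84/21))**2 = (451 + (-60 - 6*2/3))**2 = (451 + (-60 - 4))**2 = (451 - 64)**2 = 387**2 = 149769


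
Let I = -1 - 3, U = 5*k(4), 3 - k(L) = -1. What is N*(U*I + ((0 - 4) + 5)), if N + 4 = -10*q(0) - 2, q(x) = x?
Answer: 474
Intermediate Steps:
k(L) = 4 (k(L) = 3 - 1*(-1) = 3 + 1 = 4)
U = 20 (U = 5*4 = 20)
I = -4
N = -6 (N = -4 + (-10*0 - 2) = -4 + (0 - 2) = -4 - 2 = -6)
N*(U*I + ((0 - 4) + 5)) = -6*(20*(-4) + ((0 - 4) + 5)) = -6*(-80 + (-4 + 5)) = -6*(-80 + 1) = -6*(-79) = 474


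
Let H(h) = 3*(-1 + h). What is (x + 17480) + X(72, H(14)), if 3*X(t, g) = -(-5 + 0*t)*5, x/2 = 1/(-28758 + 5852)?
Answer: 600881642/34359 ≈ 17488.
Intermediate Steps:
H(h) = -3 + 3*h
x = -1/11453 (x = 2/(-28758 + 5852) = 2/(-22906) = 2*(-1/22906) = -1/11453 ≈ -8.7313e-5)
X(t, g) = 25/3 (X(t, g) = (-(-5 + 0*t)*5)/3 = (-(-5 + 0)*5)/3 = (-1*(-5)*5)/3 = (5*5)/3 = (⅓)*25 = 25/3)
(x + 17480) + X(72, H(14)) = (-1/11453 + 17480) + 25/3 = 200198439/11453 + 25/3 = 600881642/34359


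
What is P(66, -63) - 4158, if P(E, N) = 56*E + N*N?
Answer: 3507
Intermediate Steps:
P(E, N) = N**2 + 56*E (P(E, N) = 56*E + N**2 = N**2 + 56*E)
P(66, -63) - 4158 = ((-63)**2 + 56*66) - 4158 = (3969 + 3696) - 4158 = 7665 - 4158 = 3507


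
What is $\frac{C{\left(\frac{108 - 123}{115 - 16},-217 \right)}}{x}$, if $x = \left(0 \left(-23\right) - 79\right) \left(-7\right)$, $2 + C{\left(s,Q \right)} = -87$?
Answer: $- \frac{89}{553} \approx -0.16094$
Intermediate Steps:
$C{\left(s,Q \right)} = -89$ ($C{\left(s,Q \right)} = -2 - 87 = -89$)
$x = 553$ ($x = \left(0 - 79\right) \left(-7\right) = \left(-79\right) \left(-7\right) = 553$)
$\frac{C{\left(\frac{108 - 123}{115 - 16},-217 \right)}}{x} = - \frac{89}{553}$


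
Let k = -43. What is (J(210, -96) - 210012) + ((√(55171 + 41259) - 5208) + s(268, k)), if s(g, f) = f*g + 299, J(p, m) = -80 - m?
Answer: -226429 + √96430 ≈ -2.2612e+5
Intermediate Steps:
s(g, f) = 299 + f*g
(J(210, -96) - 210012) + ((√(55171 + 41259) - 5208) + s(268, k)) = ((-80 - 1*(-96)) - 210012) + ((√(55171 + 41259) - 5208) + (299 - 43*268)) = ((-80 + 96) - 210012) + ((√96430 - 5208) + (299 - 11524)) = (16 - 210012) + ((-5208 + √96430) - 11225) = -209996 + (-16433 + √96430) = -226429 + √96430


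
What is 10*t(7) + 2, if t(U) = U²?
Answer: 492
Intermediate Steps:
10*t(7) + 2 = 10*7² + 2 = 10*49 + 2 = 490 + 2 = 492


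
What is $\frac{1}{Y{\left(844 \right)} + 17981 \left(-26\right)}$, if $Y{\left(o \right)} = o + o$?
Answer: $- \frac{1}{465818} \approx -2.1468 \cdot 10^{-6}$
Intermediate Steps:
$Y{\left(o \right)} = 2 o$
$\frac{1}{Y{\left(844 \right)} + 17981 \left(-26\right)} = \frac{1}{2 \cdot 844 + 17981 \left(-26\right)} = \frac{1}{1688 - 467506} = \frac{1}{-465818} = - \frac{1}{465818}$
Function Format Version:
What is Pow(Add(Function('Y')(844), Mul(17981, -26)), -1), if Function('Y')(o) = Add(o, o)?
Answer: Rational(-1, 465818) ≈ -2.1468e-6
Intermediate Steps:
Function('Y')(o) = Mul(2, o)
Pow(Add(Function('Y')(844), Mul(17981, -26)), -1) = Pow(Add(Mul(2, 844), Mul(17981, -26)), -1) = Pow(Add(1688, -467506), -1) = Pow(-465818, -1) = Rational(-1, 465818)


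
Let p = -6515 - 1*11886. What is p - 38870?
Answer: -57271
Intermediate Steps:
p = -18401 (p = -6515 - 11886 = -18401)
p - 38870 = -18401 - 38870 = -57271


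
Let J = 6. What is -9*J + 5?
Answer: -49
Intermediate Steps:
-9*J + 5 = -9*6 + 5 = -54 + 5 = -49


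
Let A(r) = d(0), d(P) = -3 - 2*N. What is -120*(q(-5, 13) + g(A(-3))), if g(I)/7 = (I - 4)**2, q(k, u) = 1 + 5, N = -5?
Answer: -8280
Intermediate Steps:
d(P) = 7 (d(P) = -3 - 2*(-5) = -3 + 10 = 7)
A(r) = 7
q(k, u) = 6
g(I) = 7*(-4 + I)**2 (g(I) = 7*(I - 4)**2 = 7*(-4 + I)**2)
-120*(q(-5, 13) + g(A(-3))) = -120*(6 + 7*(-4 + 7)**2) = -120*(6 + 7*3**2) = -120*(6 + 7*9) = -120*(6 + 63) = -120*69 = -8280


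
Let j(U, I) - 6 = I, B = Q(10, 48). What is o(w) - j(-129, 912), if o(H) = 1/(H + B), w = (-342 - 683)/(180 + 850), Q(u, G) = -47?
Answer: -9076472/9887 ≈ -918.02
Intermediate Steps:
B = -47
j(U, I) = 6 + I
w = -205/206 (w = -1025/1030 = -1025*1/1030 = -205/206 ≈ -0.99515)
o(H) = 1/(-47 + H) (o(H) = 1/(H - 47) = 1/(-47 + H))
o(w) - j(-129, 912) = 1/(-47 - 205/206) - (6 + 912) = 1/(-9887/206) - 1*918 = -206/9887 - 918 = -9076472/9887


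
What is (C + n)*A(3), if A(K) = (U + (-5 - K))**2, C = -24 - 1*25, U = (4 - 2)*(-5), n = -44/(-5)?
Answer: -65124/5 ≈ -13025.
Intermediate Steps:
n = 44/5 (n = -44*(-1/5) = 44/5 ≈ 8.8000)
U = -10 (U = 2*(-5) = -10)
C = -49 (C = -24 - 25 = -49)
A(K) = (-15 - K)**2 (A(K) = (-10 + (-5 - K))**2 = (-15 - K)**2)
(C + n)*A(3) = (-49 + 44/5)*(15 + 3)**2 = -201/5*18**2 = -201/5*324 = -65124/5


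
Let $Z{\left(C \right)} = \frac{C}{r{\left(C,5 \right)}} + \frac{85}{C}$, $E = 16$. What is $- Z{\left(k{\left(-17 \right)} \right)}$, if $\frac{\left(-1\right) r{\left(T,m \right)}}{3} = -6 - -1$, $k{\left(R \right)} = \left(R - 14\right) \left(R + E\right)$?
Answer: $- \frac{2236}{465} \approx -4.8086$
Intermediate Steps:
$k{\left(R \right)} = \left(-14 + R\right) \left(16 + R\right)$ ($k{\left(R \right)} = \left(R - 14\right) \left(R + 16\right) = \left(-14 + R\right) \left(16 + R\right)$)
$r{\left(T,m \right)} = 15$ ($r{\left(T,m \right)} = - 3 \left(-6 - -1\right) = - 3 \left(-6 + 1\right) = \left(-3\right) \left(-5\right) = 15$)
$Z{\left(C \right)} = \frac{85}{C} + \frac{C}{15}$ ($Z{\left(C \right)} = \frac{C}{15} + \frac{85}{C} = \frac{85}{C} + \frac{C}{15}$)
$- Z{\left(k{\left(-17 \right)} \right)} = - (\frac{85}{-224 + \left(-17\right)^{2} + 2 \left(-17\right)} + \frac{-224 + \left(-17\right)^{2} + 2 \left(-17\right)}{15}) = - (\frac{85}{-224 + 289 - 34} + \frac{-224 + 289 - 34}{15}) = - (\frac{85}{31} + \frac{1}{15} \cdot 31) = - (85 \cdot \frac{1}{31} + \frac{31}{15}) = - (\frac{85}{31} + \frac{31}{15}) = \left(-1\right) \frac{2236}{465} = - \frac{2236}{465}$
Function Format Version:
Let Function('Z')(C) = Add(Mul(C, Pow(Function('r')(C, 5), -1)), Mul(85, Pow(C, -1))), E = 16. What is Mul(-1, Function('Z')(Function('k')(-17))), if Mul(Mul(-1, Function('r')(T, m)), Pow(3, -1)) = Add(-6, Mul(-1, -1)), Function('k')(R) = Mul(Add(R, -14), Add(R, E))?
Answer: Rational(-2236, 465) ≈ -4.8086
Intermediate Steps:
Function('k')(R) = Mul(Add(-14, R), Add(16, R)) (Function('k')(R) = Mul(Add(R, -14), Add(R, 16)) = Mul(Add(-14, R), Add(16, R)))
Function('r')(T, m) = 15 (Function('r')(T, m) = Mul(-3, Add(-6, Mul(-1, -1))) = Mul(-3, Add(-6, 1)) = Mul(-3, -5) = 15)
Function('Z')(C) = Add(Mul(85, Pow(C, -1)), Mul(Rational(1, 15), C)) (Function('Z')(C) = Add(Mul(C, Pow(15, -1)), Mul(85, Pow(C, -1))) = Add(Mul(C, Rational(1, 15)), Mul(85, Pow(C, -1))) = Add(Mul(Rational(1, 15), C), Mul(85, Pow(C, -1))) = Add(Mul(85, Pow(C, -1)), Mul(Rational(1, 15), C)))
Mul(-1, Function('Z')(Function('k')(-17))) = Mul(-1, Add(Mul(85, Pow(Add(-224, Pow(-17, 2), Mul(2, -17)), -1)), Mul(Rational(1, 15), Add(-224, Pow(-17, 2), Mul(2, -17))))) = Mul(-1, Add(Mul(85, Pow(Add(-224, 289, -34), -1)), Mul(Rational(1, 15), Add(-224, 289, -34)))) = Mul(-1, Add(Mul(85, Pow(31, -1)), Mul(Rational(1, 15), 31))) = Mul(-1, Add(Mul(85, Rational(1, 31)), Rational(31, 15))) = Mul(-1, Add(Rational(85, 31), Rational(31, 15))) = Mul(-1, Rational(2236, 465)) = Rational(-2236, 465)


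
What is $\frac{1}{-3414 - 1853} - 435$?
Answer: $- \frac{2291146}{5267} \approx -435.0$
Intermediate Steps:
$\frac{1}{-3414 - 1853} - 435 = \frac{1}{-5267} - 435 = - \frac{1}{5267} - 435 = - \frac{2291146}{5267}$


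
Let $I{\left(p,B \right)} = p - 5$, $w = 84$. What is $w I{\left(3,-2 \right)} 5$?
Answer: $-840$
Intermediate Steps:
$I{\left(p,B \right)} = -5 + p$
$w I{\left(3,-2 \right)} 5 = 84 \left(-5 + 3\right) 5 = 84 \left(-2\right) 5 = \left(-168\right) 5 = -840$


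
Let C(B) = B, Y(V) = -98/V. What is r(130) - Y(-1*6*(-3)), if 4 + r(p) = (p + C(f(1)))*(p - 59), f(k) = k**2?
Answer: 83722/9 ≈ 9302.4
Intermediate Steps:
r(p) = -4 + (1 + p)*(-59 + p) (r(p) = -4 + (p + 1**2)*(p - 59) = -4 + (p + 1)*(-59 + p) = -4 + (1 + p)*(-59 + p))
r(130) - Y(-1*6*(-3)) = (-63 + 130**2 - 58*130) - (-98)/(-1*6*(-3)) = (-63 + 16900 - 7540) - (-98)/((-6*(-3))) = 9297 - (-98)/18 = 9297 - 1*(-49/9) = 9297 + 49/9 = 83722/9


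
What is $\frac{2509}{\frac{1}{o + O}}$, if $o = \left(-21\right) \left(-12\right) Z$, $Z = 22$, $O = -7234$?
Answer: $-4240210$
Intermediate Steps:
$o = 5544$ ($o = \left(-21\right) \left(-12\right) 22 = 252 \cdot 22 = 5544$)
$\frac{2509}{\frac{1}{o + O}} = \frac{2509}{\frac{1}{5544 - 7234}} = \frac{2509}{\frac{1}{-1690}} = \frac{2509}{- \frac{1}{1690}} = 2509 \left(-1690\right) = -4240210$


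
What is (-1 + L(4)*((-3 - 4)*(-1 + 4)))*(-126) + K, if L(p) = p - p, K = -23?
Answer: 103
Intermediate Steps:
L(p) = 0
(-1 + L(4)*((-3 - 4)*(-1 + 4)))*(-126) + K = (-1 + 0*((-3 - 4)*(-1 + 4)))*(-126) - 23 = (-1 + 0*(-7*3))*(-126) - 23 = (-1 + 0*(-21))*(-126) - 23 = (-1 + 0)*(-126) - 23 = -1*(-126) - 23 = 126 - 23 = 103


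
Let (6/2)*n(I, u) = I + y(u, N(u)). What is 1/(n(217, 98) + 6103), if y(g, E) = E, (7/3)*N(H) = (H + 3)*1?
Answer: 21/129985 ≈ 0.00016156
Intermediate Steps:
N(H) = 9/7 + 3*H/7 (N(H) = 3*((H + 3)*1)/7 = 3*((3 + H)*1)/7 = 3*(3 + H)/7 = 9/7 + 3*H/7)
n(I, u) = 3/7 + I/3 + u/7 (n(I, u) = (I + (9/7 + 3*u/7))/3 = (9/7 + I + 3*u/7)/3 = 3/7 + I/3 + u/7)
1/(n(217, 98) + 6103) = 1/((3/7 + (⅓)*217 + (⅐)*98) + 6103) = 1/((3/7 + 217/3 + 14) + 6103) = 1/(1822/21 + 6103) = 1/(129985/21) = 21/129985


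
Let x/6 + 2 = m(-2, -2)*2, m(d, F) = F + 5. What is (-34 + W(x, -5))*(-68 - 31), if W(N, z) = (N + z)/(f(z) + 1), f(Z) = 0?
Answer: 1485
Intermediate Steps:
m(d, F) = 5 + F
x = 24 (x = -12 + 6*((5 - 2)*2) = -12 + 6*(3*2) = -12 + 6*6 = -12 + 36 = 24)
W(N, z) = N + z (W(N, z) = (N + z)/(0 + 1) = (N + z)/1 = (N + z)*1 = N + z)
(-34 + W(x, -5))*(-68 - 31) = (-34 + (24 - 5))*(-68 - 31) = (-34 + 19)*(-99) = -15*(-99) = 1485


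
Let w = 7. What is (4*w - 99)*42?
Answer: -2982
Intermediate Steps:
(4*w - 99)*42 = (4*7 - 99)*42 = (28 - 99)*42 = -71*42 = -2982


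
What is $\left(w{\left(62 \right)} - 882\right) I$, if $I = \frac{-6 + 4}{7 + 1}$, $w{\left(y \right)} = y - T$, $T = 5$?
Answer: $\frac{825}{4} \approx 206.25$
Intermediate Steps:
$w{\left(y \right)} = -5 + y$ ($w{\left(y \right)} = y - 5 = -5 + y$)
$I = - \frac{1}{4}$ ($I = - \frac{2}{8} = \left(-2\right) \frac{1}{8} = - \frac{1}{4} \approx -0.25$)
$\left(w{\left(62 \right)} - 882\right) I = \left(\left(-5 + 62\right) - 882\right) \left(- \frac{1}{4}\right) = \left(57 - 882\right) \left(- \frac{1}{4}\right) = \left(-825\right) \left(- \frac{1}{4}\right) = \frac{825}{4}$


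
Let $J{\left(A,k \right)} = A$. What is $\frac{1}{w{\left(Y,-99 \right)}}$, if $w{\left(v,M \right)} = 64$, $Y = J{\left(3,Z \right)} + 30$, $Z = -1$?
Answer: $\frac{1}{64} \approx 0.015625$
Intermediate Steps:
$Y = 33$ ($Y = 3 + 30 = 33$)
$\frac{1}{w{\left(Y,-99 \right)}} = \frac{1}{64}$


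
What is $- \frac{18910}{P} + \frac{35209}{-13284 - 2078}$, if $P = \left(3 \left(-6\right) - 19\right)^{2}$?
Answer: $- \frac{338696541}{21030578} \approx -16.105$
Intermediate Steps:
$P = 1369$ ($P = \left(-18 - 19\right)^{2} = \left(-37\right)^{2} = 1369$)
$- \frac{18910}{P} + \frac{35209}{-13284 - 2078} = - \frac{18910}{1369} + \frac{35209}{-13284 - 2078} = \left(-18910\right) \frac{1}{1369} + \frac{35209}{-15362} = - \frac{18910}{1369} + 35209 \left(- \frac{1}{15362}\right) = - \frac{18910}{1369} - \frac{35209}{15362} = - \frac{338696541}{21030578}$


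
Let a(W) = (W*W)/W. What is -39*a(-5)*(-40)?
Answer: -7800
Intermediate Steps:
a(W) = W (a(W) = W²/W = W)
-39*a(-5)*(-40) = -39*(-5)*(-40) = 195*(-40) = -7800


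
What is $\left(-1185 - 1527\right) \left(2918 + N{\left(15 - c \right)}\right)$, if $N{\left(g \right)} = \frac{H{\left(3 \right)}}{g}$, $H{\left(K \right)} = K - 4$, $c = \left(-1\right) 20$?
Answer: $- \frac{276973848}{35} \approx -7.9135 \cdot 10^{6}$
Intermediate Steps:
$c = -20$
$H{\left(K \right)} = -4 + K$ ($H{\left(K \right)} = K - 4 = -4 + K$)
$N{\left(g \right)} = - \frac{1}{g}$ ($N{\left(g \right)} = \frac{-4 + 3}{g} = - \frac{1}{g}$)
$\left(-1185 - 1527\right) \left(2918 + N{\left(15 - c \right)}\right) = \left(-1185 - 1527\right) \left(2918 - \frac{1}{15 - -20}\right) = - 2712 \left(2918 - \frac{1}{15 + 20}\right) = - 2712 \left(2918 - \frac{1}{35}\right) = \left(-2712\right) \frac{102129}{35} = - \frac{276973848}{35}$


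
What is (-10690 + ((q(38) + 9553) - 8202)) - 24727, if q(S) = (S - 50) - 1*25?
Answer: -34103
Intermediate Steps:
q(S) = -75 + S (q(S) = (-50 + S) - 25 = -75 + S)
(-10690 + ((q(38) + 9553) - 8202)) - 24727 = (-10690 + (((-75 + 38) + 9553) - 8202)) - 24727 = (-10690 + ((-37 + 9553) - 8202)) - 24727 = (-10690 + (9516 - 8202)) - 24727 = (-10690 + 1314) - 24727 = -9376 - 24727 = -34103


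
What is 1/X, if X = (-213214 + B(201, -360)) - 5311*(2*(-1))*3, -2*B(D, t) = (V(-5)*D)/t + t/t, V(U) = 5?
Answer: -48/8704661 ≈ -5.5143e-6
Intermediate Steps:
B(D, t) = -1/2 - 5*D/(2*t) (B(D, t) = -((5*D)/t + t/t)/2 = -(5*D/t + 1)/2 = -(1 + 5*D/t)/2 = -1/2 - 5*D/(2*t))
X = -8704661/48 (X = (-213214 + (1/2)*(-1*(-360) - 5*201)/(-360)) - 5311*(2*(-1))*3 = (-213214 + (1/2)*(-1/360)*(360 - 1005)) - 5311*(-2*3) = (-213214 + (1/2)*(-1/360)*(-645)) - 5311*(-6) = (-213214 + 43/48) - 1*(-31866) = -10234229/48 + 31866 = -8704661/48 ≈ -1.8135e+5)
1/X = 1/(-8704661/48) = -48/8704661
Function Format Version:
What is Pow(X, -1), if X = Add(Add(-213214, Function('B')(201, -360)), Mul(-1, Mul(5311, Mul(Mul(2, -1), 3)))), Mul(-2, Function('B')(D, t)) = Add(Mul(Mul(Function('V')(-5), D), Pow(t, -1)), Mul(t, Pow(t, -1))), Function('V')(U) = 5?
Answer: Rational(-48, 8704661) ≈ -5.5143e-6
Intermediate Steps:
Function('B')(D, t) = Add(Rational(-1, 2), Mul(Rational(-5, 2), D, Pow(t, -1))) (Function('B')(D, t) = Mul(Rational(-1, 2), Add(Mul(Mul(5, D), Pow(t, -1)), Mul(t, Pow(t, -1)))) = Mul(Rational(-1, 2), Add(Mul(5, D, Pow(t, -1)), 1)) = Mul(Rational(-1, 2), Add(1, Mul(5, D, Pow(t, -1)))) = Add(Rational(-1, 2), Mul(Rational(-5, 2), D, Pow(t, -1))))
X = Rational(-8704661, 48) (X = Add(Add(-213214, Mul(Rational(1, 2), Pow(-360, -1), Add(Mul(-1, -360), Mul(-5, 201)))), Mul(-1, Mul(5311, Mul(Mul(2, -1), 3)))) = Add(Add(-213214, Mul(Rational(1, 2), Rational(-1, 360), Add(360, -1005))), Mul(-1, Mul(5311, Mul(-2, 3)))) = Add(Add(-213214, Mul(Rational(1, 2), Rational(-1, 360), -645)), Mul(-1, Mul(5311, -6))) = Add(Add(-213214, Rational(43, 48)), Mul(-1, -31866)) = Add(Rational(-10234229, 48), 31866) = Rational(-8704661, 48) ≈ -1.8135e+5)
Pow(X, -1) = Pow(Rational(-8704661, 48), -1) = Rational(-48, 8704661)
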